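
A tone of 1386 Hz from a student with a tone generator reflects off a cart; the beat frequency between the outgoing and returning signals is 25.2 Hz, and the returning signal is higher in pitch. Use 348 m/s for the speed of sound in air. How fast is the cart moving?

3.1 m/s

Double Doppler shift off a moving reflector: f₂ = f₀ · (v + u)/(v − u) (u > 0 toward emitter).
Returning signal is higher, so f₂ = f₀ + Δf = 1386 + 25.2 = 1411.2 Hz.
Rearranging, u = v · (f₂ − f₀)/(f₂ + f₀) = 348 × 25.2/2797.2 ≈ 3.1 m/s.
So the cart is moving at 3.1 m/s toward the emitter.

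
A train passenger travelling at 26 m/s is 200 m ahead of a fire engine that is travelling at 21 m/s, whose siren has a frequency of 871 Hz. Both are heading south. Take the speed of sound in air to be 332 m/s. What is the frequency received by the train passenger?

857 Hz

The train passenger is ahead, so the fire engine is moving toward it while the train passenger is moving away from the fire engine.
General Doppler shift: f' = f · (v − v_o)/(v − v_s).
f' = 871 × (332 − 26)/(332 − 21) = 871 × 306/311 ≈ 857 Hz.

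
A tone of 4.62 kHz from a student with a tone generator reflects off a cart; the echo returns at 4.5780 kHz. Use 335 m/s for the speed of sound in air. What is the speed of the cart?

Double Doppler shift off a moving reflector: f₂ = f₀ · (v + u)/(v − u) (u > 0 toward emitter).
Rearranging, u = v · (f₂ − f₀)/(f₂ + f₀) = 335 × -0.0420/9.1980 ≈ -1.53 m/s.
So the cart is moving at 1.53 m/s away from the emitter.

1.53 m/s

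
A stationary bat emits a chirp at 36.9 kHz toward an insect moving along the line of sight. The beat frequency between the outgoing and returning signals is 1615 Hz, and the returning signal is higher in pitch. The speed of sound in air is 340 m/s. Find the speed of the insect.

Double Doppler shift off a moving reflector: f₂ = f₀ · (v + u)/(v − u) (u > 0 toward emitter).
Returning signal is higher, so f₂ = f₀ + Δf = 36900 + 1615 = 38515 Hz.
Rearranging, u = v · (f₂ − f₀)/(f₂ + f₀) = 340 × 1615/75415 ≈ 7.3 m/s.
So the insect is moving at 7.3 m/s toward the emitter.

7.3 m/s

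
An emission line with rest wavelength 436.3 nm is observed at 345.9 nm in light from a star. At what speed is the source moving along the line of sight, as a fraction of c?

0.228

λ'/λ₀ = 0.7928 < 1 (blueshift), so the source is approaching.
λ'/λ₀ = √((1 − β)/(1 + β)) for an approaching source ⇒ β = (1 − r²)/(1 + r²) with r = λ'/λ₀.
β = (1 − 0.6285)/(1 + 0.6285) ≈ 0.228.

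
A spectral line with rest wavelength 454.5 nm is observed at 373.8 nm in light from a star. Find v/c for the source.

0.193

λ'/λ₀ = 0.8224 < 1 (blueshift), so the source is approaching.
λ'/λ₀ = √((1 − β)/(1 + β)) for an approaching source ⇒ β = (1 − r²)/(1 + r²) with r = λ'/λ₀.
β = (1 − 0.6764)/(1 + 0.6764) ≈ 0.193.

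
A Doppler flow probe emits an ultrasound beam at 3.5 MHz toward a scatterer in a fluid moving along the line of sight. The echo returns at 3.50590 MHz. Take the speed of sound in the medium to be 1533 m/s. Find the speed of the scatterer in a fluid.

Double Doppler shift off a moving reflector: f₂ = f₀ · (v + u)/(v − u) (u > 0 toward emitter).
Rearranging, u = v · (f₂ − f₀)/(f₂ + f₀) = 1533 × 0.00590/7.00590 ≈ 1.29 m/s.
So the scatterer in a fluid is moving at 1.29 m/s toward the emitter.

1.29 m/s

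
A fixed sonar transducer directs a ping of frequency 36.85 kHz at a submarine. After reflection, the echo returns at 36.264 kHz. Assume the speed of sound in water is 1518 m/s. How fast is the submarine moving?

12.2 m/s

Double Doppler shift off a moving reflector: f₂ = f₀ · (v + u)/(v − u) (u > 0 toward emitter).
Rearranging, u = v · (f₂ − f₀)/(f₂ + f₀) = 1518 × -0.586/73.114 ≈ -12.2 m/s.
So the submarine is moving at 12.2 m/s away from the emitter.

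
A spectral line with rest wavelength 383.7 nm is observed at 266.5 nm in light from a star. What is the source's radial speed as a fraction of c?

λ'/λ₀ = 0.6946 < 1 (blueshift), so the source is approaching.
λ'/λ₀ = √((1 − β)/(1 + β)) for an approaching source ⇒ β = (1 − r²)/(1 + r²) with r = λ'/λ₀.
β = (1 − 0.4824)/(1 + 0.4824) ≈ 0.349.

0.349c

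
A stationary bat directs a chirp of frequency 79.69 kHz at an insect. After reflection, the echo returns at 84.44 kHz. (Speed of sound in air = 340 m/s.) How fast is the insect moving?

Double Doppler shift off a moving reflector: f₂ = f₀ · (v + u)/(v − u) (u > 0 toward emitter).
Rearranging, u = v · (f₂ − f₀)/(f₂ + f₀) = 340 × 4.75/164.13 ≈ 9.8 m/s.
So the insect is moving at 9.8 m/s toward the emitter.

9.8 m/s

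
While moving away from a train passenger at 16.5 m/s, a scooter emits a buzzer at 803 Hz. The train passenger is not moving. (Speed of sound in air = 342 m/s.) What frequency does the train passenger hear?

With the source moving away from a stationary observer, f' = f · v/(v + v_s).
f' = 803 × 342/(342 + 16.5) = 803 × 342/358.5 ≈ 766 Hz.

766 Hz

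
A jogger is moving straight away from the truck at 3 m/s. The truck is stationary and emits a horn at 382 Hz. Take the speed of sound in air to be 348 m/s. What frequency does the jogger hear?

379 Hz

Only the observer moves, away from the source, so f' = f · (v − v_o)/v.
f' = 382 × (348 − 3)/348 = 382 × 345/348 ≈ 379 Hz.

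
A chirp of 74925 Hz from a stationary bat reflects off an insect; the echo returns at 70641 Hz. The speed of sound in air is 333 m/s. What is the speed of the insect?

9.8 m/s

Double Doppler shift off a moving reflector: f₂ = f₀ · (v + u)/(v − u) (u > 0 toward emitter).
Rearranging, u = v · (f₂ − f₀)/(f₂ + f₀) = 333 × -4284/145566 ≈ -9.8 m/s.
So the insect is moving at 9.8 m/s away from the emitter.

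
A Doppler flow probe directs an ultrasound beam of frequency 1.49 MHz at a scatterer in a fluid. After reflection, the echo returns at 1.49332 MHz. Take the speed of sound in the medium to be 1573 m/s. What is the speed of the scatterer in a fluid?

1.75 m/s

Double Doppler shift off a moving reflector: f₂ = f₀ · (v + u)/(v − u) (u > 0 toward emitter).
Rearranging, u = v · (f₂ − f₀)/(f₂ + f₀) = 1573 × 0.00332/2.98332 ≈ 1.75 m/s.
So the scatterer in a fluid is moving at 1.75 m/s toward the emitter.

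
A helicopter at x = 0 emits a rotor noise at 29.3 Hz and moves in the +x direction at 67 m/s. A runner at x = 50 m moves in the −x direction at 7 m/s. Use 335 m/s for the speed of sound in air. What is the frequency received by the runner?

37.4 Hz

The observer lies on the +x side, so the source is heading toward the observer and the observer is heading toward the source.
General Doppler shift: f' = f · (v + v_o)/(v − v_s).
f' = 29.3 × (335 + 7)/(335 − 67) = 29.3 × 342/268 ≈ 37.4 Hz.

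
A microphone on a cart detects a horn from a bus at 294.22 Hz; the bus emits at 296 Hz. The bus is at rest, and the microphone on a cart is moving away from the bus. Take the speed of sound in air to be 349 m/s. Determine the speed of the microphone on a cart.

2.10 m/s

f' = f · (v − v_o)/v ⇒ v_o = v · |f'/f − 1|.
v_o = 349 × |294.22/296 − 1| = 349 × 0.006014 ≈ 2.10 m/s.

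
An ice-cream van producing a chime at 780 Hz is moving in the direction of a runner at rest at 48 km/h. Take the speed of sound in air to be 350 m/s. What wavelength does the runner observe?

43.2 cm

48 km/h = 13.33 m/s.
Only the source moves, toward the listener, so f' = f · v/(v − v_s).
f' = 780 × 350/(350 − 13.33) ≈ 811 Hz.
λ' = v/f' = 350/810.891 ≈ 43.2 cm.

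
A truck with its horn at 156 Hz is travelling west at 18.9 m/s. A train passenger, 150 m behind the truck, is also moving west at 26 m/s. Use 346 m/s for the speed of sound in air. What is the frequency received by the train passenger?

159 Hz

The train passenger is behind, so the truck is moving away from it while the train passenger is moving toward the truck.
Both move, so f' = f · (v + v_o)/(v + v_s).
f' = 156 × (346 + 26)/(346 + 18.9) = 156 × 372/364.9 ≈ 159 Hz.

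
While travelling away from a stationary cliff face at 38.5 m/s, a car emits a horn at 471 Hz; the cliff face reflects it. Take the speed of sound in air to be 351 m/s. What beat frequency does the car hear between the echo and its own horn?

93 Hz

The cliff face receives the sound from a moving source: f₁ = f₀ · v/(v + v_e) = 471 × 351/389.5 ≈ 424.4 Hz.
On the return leg the car is a moving observer: f₂ = f₁ · (v − v_e)/v = 424.4 × 312.5/351 ≈ 377.9 Hz.
Equivalently f₂ = f₀ · (v − v_e)/(v + v_e).
Beat against the emitted tone: |f₂ − f₀| = 2v_e·f₀/(v + v_e) = 2 × 38.5 × 471/389.5 ≈ 93 Hz.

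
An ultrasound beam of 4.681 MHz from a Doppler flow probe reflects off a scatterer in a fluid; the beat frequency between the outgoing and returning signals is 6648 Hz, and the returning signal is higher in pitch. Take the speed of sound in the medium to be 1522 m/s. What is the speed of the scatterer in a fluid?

1.08 m/s

Double Doppler shift off a moving reflector: f₂ = f₀ · (v + u)/(v − u) (u > 0 toward emitter).
Returning signal is higher, so f₂ = f₀ + Δf = 4681000 + 6648 = 4687648 Hz.
Rearranging, u = v · (f₂ − f₀)/(f₂ + f₀) = 1522 × 6648/9368648 ≈ 1.08 m/s.
So the scatterer in a fluid is moving at 1.08 m/s toward the emitter.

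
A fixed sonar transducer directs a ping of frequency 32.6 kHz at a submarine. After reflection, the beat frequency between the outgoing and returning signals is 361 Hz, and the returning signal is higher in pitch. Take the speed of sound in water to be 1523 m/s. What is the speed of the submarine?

Double Doppler shift off a moving reflector: f₂ = f₀ · (v + u)/(v − u) (u > 0 toward emitter).
Returning signal is higher, so f₂ = f₀ + Δf = 32600 + 361 = 32961 Hz.
Rearranging, u = v · (f₂ − f₀)/(f₂ + f₀) = 1523 × 361/65561 ≈ 8.4 m/s.
So the submarine is moving at 8.4 m/s toward the emitter.

8.4 m/s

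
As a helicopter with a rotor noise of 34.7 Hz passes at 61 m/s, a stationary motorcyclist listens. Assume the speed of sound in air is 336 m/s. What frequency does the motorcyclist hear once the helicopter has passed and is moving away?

29.4 Hz

Receding: f₂ = f · v/(v + v_s) = 34.7 × 336/397 ≈ 29.4 Hz.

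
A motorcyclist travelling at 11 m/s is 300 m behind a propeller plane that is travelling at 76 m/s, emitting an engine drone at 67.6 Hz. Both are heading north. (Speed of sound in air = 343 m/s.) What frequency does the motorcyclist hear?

57.1 Hz

The motorcyclist is behind, so the propeller plane is moving away from it while the motorcyclist is moving toward the propeller plane.
General Doppler shift: f' = f · (v + v_o)/(v + v_s).
f' = 67.6 × (343 + 11)/(343 + 76) = 67.6 × 354/419 ≈ 57.1 Hz.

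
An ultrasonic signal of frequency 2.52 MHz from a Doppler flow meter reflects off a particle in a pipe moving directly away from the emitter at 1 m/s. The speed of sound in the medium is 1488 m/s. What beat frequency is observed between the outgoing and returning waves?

3385 Hz

At the particle in a pipe (a moving observer), f₁ = f₀ · (v − u)/v = 2.52 × 1487/1488 ≈ 2.51831 MHz.
The reflection then acts as a moving source: f₂ = f₁ · v/(v + u) ≈ 2.51662 MHz.
Beat frequency (with f₀ = 2520000 Hz): |f₂ − f₀| = 2u·f₀/(v + u) = 2 × 1 × 2520000/1489 ≈ 3385 Hz.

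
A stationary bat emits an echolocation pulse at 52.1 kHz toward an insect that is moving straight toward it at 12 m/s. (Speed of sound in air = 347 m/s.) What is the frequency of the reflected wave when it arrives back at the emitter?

55.8 kHz

At the insect (a moving observer), f₁ = f₀ · (v + u)/v = 52.1 × 359/347 ≈ 53.9 kHz.
On reflection it acts as a source moving toward the stationary detector: f₂ = f₁ · v/(v − u) = 53.9 × 347/335 ≈ 55.8 kHz.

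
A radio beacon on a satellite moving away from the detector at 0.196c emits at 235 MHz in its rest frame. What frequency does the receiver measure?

192.7 MHz

Relativistic Doppler for frequency: f' = f₀ · √((1 − β)/(1 + β)).
f' = 235 × √(0.8040/1.1960) = 235 × 0.81990 ≈ 192.7 MHz.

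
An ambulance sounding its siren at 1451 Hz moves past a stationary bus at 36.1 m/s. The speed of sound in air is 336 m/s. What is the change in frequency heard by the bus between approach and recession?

315 Hz

Approaching: f₁ = f · v/(v − v_s) = 1451 × 336/299.9 ≈ 1626 Hz.
Receding: f₂ = f · v/(v + v_s) = 1451 × 336/372.1 ≈ 1310 Hz.
Drop: f₁ − f₂ = 2f·v·v_s/(v² − v_s²) = 2 × 1451 × 336 × 36.1/(336² − 36.1²) ≈ 315 Hz.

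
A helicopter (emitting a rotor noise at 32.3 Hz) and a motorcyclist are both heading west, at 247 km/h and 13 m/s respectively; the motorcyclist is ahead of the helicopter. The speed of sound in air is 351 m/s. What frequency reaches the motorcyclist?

247 km/h = 68.61 m/s.
The motorcyclist is ahead, so the helicopter is moving toward it while the motorcyclist is moving away from the helicopter.
With source approaching and observer receding, f' = f · (v − v_o)/(v − v_s).
f' = 32.3 × (351 − 13)/(351 − 68.61) = 32.3 × 338/282.39 ≈ 38.7 Hz.

38.7 Hz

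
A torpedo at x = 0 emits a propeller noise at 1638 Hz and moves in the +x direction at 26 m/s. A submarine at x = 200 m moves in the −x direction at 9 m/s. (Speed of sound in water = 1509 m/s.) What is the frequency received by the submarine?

The observer lies on the +x side, so the source is heading toward the observer and the observer is heading toward the source.
Both move, so f' = f · (v + v_o)/(v − v_s).
f' = 1638 × (1509 + 9)/(1509 − 26) = 1638 × 1518/1483 ≈ 1677 Hz.

1677 Hz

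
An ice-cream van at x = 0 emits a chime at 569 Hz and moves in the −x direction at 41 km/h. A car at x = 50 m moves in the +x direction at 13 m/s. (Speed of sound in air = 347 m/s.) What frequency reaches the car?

41 km/h = 11.39 m/s.
The observer lies on the +x side, so the source is heading away from the observer and the observer is heading away from the source.
Both move, so f' = f · (v − v_o)/(v + v_s).
f' = 569 × (347 − 13)/(347 + 11.39) = 569 × 334/358.39 ≈ 530 Hz.

530 Hz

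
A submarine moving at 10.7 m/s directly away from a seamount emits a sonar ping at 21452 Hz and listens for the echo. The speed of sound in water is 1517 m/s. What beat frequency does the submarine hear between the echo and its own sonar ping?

300 Hz

The seamount receives the sound from a moving source: f₁ = f₀ · v/(v + v_e) = 21452 × 1517/1527.7 ≈ 21302 Hz.
On the return leg the submarine is a moving observer: f₂ = f₁ · (v − v_e)/v = 21302 × 1506.3/1517 ≈ 21152 Hz.
Equivalently f₂ = f₀ · (v − v_e)/(v + v_e).
Beat against the emitted tone: |f₂ − f₀| = 2v_e·f₀/(v + v_e) = 2 × 10.7 × 21452/1527.7 ≈ 300 Hz.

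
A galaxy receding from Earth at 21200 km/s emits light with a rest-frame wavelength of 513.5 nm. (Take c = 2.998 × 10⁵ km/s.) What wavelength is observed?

β = v/c = 21200/299800 = 0.0707.
Relativistic Doppler for wavelength: λ' = λ₀ · √((1 + β)/(1 − β)).
λ' = 513.5 × √(1.0707/0.9293) = 513.5 × 1.07340 ≈ 551.2 nm.

551.2 nm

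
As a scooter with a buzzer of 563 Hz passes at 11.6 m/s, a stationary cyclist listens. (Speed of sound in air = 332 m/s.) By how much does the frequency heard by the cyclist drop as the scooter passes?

Approaching: f₁ = f · v/(v − v_s) = 563 × 332/320.4 ≈ 583.4 Hz.
Receding: f₂ = f · v/(v + v_s) = 563 × 332/343.6 ≈ 544.0 Hz.
Drop: f₁ − f₂ = 2f·v·v_s/(v² − v_s²) = 2 × 563 × 332 × 11.6/(332² − 11.6²) ≈ 39.4 Hz.

39.4 Hz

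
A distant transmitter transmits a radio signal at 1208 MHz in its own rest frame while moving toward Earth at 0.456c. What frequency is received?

Relativistic Doppler for frequency: f' = f₀ · √((1 + β)/(1 − β)).
f' = 1208 × √(1.4560/0.5440) = 1208 × 1.63599 ≈ 1976.3 MHz.

1976.3 MHz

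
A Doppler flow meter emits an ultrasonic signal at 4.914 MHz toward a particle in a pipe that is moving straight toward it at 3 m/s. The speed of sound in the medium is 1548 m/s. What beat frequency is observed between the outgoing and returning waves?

The particle in a pipe first receives the wave as a moving observer: f₁ = f₀ · (v + u)/v = 4.914 × (1548 + 3)/1548 ≈ 4.92352 MHz.
The reflection then acts as a moving source: f₂ = f₁ · v/(v − u) ≈ 4.93308 MHz.
Beat frequency (with f₀ = 4914000 Hz): |f₂ − f₀| = 2u·f₀/(v − u) = 2 × 3 × 4914000/1545 ≈ 19083 Hz.

19083 Hz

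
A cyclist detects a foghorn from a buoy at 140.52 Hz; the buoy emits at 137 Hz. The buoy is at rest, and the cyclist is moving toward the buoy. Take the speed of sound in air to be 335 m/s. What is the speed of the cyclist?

8.6 m/s

f' = f · (v + v_o)/v ⇒ v_o = v · |f'/f − 1|.
v_o = 335 × |140.52/137 − 1| = 335 × 0.02569 ≈ 8.6 m/s.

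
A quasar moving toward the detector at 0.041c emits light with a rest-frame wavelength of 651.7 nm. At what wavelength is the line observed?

Relativistic Doppler for wavelength: λ' = λ₀ · √((1 − β)/(1 + β)).
λ' = 651.7 × √(0.9590/1.0410) = 651.7 × 0.95981 ≈ 625.5 nm.

625.5 nm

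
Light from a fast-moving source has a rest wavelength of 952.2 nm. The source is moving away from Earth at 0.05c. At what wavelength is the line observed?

Relativistic Doppler for wavelength: λ' = λ₀ · √((1 + β)/(1 − β)).
λ' = 952.2 × √(1.0500/0.9500) = 952.2 × 1.05131 ≈ 1001.1 nm.

1001.1 nm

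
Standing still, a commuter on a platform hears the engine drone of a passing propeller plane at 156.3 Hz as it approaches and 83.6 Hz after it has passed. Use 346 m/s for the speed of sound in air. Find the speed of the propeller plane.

f₁/f₂ = (v + v_s)/(v − v_s), so v_s = v · (f₁ − f₂)/(f₁ + f₂).
v_s = 346 × (156.3 − 83.6)/(156.3 + 83.6) = 346 × 72.7/239.9 ≈ 105 m/s.

105 m/s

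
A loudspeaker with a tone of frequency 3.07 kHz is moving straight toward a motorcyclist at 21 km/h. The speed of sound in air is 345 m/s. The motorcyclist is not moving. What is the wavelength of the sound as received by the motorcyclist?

11.0 cm

21 km/h = 5.833 m/s.
Only the source moves, toward the listener, so f' = f · v/(v − v_s).
f' = 3.07 × 345/(345 − 5.833) ≈ 3.12 kHz.
λ' = v/f' = 345/3122.8 ≈ 11.0 cm.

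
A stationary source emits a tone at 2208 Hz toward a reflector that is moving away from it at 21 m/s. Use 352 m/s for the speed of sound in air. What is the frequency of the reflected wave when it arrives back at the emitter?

The reflector first receives the wave as a moving observer: f₁ = f₀ · (v − u)/v = 2208 × (352 − 21)/352 ≈ 2076 Hz.
On reflection it acts as a source moving away from the stationary detector: f₂ = f₁ · v/(v + u) = 2076 × 352/373 ≈ 1959 Hz.

1959 Hz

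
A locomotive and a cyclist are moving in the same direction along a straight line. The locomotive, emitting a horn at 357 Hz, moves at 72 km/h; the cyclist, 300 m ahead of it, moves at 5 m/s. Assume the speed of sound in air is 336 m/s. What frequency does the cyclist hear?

72 km/h = 20 m/s.
The cyclist is ahead, so the locomotive is moving toward it while the cyclist is moving away from the locomotive.
With source approaching and observer receding, f' = f · (v − v_o)/(v − v_s).
f' = 357 × (336 − 5)/(336 − 20) = 357 × 331/316 ≈ 374 Hz.

374 Hz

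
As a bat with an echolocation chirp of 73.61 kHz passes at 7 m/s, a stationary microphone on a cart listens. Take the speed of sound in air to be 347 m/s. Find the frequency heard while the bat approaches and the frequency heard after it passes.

Approaching: f₁ = f · v/(v − v_s) = 73.61 × 347/340 ≈ 75.1 kHz.
Receding: f₂ = f · v/(v + v_s) = 73.61 × 347/354 ≈ 72.2 kHz.

75.1 kHz approaching; 72.2 kHz receding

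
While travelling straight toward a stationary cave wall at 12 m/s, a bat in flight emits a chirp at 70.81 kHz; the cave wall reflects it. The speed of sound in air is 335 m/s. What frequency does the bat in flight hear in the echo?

76.1 kHz

The cave wall receives the sound from a moving source: f₁ = f₀ · v/(v − v_e) = 70.81 × 335/323 ≈ 73.4 kHz.
On the return leg the bat in flight is a moving observer: f₂ = f₁ · (v + v_e)/v = 73.4 × 347/335 ≈ 76.1 kHz.
Equivalently f₂ = f₀ · (v + v_e)/(v − v_e).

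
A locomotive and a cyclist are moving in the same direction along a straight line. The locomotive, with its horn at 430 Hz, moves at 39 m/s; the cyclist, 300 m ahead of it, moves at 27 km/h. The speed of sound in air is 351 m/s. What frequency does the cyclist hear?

27 km/h = 7.5 m/s.
The cyclist is ahead, so the locomotive is moving toward it while the cyclist is moving away from the locomotive.
Both move, so f' = f · (v − v_o)/(v − v_s).
f' = 430 × (351 − 7.5)/(351 − 39) = 430 × 343.5/312 ≈ 473 Hz.

473 Hz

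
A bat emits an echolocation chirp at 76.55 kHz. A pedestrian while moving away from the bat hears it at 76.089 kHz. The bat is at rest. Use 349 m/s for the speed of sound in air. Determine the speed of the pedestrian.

f' = f · (v − v_o)/v ⇒ v_o = v · |f'/f − 1|.
v_o = 349 × |76.089/76.55 − 1| = 349 × 0.006022 ≈ 2.10 m/s.

2.10 m/s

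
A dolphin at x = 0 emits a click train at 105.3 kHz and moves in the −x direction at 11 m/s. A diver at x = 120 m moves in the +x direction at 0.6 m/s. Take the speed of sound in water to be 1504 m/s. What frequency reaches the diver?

104.5 kHz

The observer lies on the +x side, so the source is heading away from the observer and the observer is heading away from the source.
General Doppler shift: f' = f · (v − v_o)/(v + v_s).
f' = 105.3 × (1504 − 0.6)/(1504 + 11) = 105.3 × 1503.4/1515 ≈ 104.5 kHz.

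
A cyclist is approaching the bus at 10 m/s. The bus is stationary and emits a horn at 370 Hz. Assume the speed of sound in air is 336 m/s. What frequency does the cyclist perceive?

381 Hz

Only the observer moves, toward the source, so f' = f · (v + v_o)/v.
f' = 370 × (336 + 10)/336 = 370 × 346/336 ≈ 381 Hz.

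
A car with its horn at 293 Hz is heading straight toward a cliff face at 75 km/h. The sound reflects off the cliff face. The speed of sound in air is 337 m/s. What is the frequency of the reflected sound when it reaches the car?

75 km/h = 20.83 m/s.
The cliff face receives the sound from a moving source: f₁ = f₀ · v/(v − v_e) = 293 × 337/316.17 ≈ 312 Hz.
On the return leg the car is a moving observer: f₂ = f₁ · (v + v_e)/v = 312 × 357.83/337 ≈ 332 Hz.
Equivalently f₂ = f₀ · (v + v_e)/(v − v_e).

332 Hz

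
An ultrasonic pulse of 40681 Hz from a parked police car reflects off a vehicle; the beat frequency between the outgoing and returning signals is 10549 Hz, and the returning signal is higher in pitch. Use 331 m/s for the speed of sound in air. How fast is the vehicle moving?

38 m/s

Double Doppler shift off a moving reflector: f₂ = f₀ · (v + u)/(v − u) (u > 0 toward emitter).
Returning signal is higher, so f₂ = f₀ + Δf = 40681 + 10549 = 51230 Hz.
Rearranging, u = v · (f₂ − f₀)/(f₂ + f₀) = 331 × 10549/91911 ≈ 38 m/s.
So the vehicle is moving at 38 m/s toward the emitter.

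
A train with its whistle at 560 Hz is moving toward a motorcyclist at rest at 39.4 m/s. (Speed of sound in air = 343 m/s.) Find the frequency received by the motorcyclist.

With the source moving toward a stationary observer, f' = f · v/(v − v_s).
f' = 560 × 343/(343 − 39.4) = 560 × 343/303.6 ≈ 633 Hz.

633 Hz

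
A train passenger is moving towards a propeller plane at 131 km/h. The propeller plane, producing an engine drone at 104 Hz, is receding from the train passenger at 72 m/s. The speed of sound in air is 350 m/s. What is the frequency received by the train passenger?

131 km/h = 36.39 m/s.
With source receding and observer approaching, f' = f · (v + v_o)/(v + v_s).
f' = 104 × (350 + 36.39)/(350 + 72) = 104 × 386.39/422 ≈ 95 Hz.

95 Hz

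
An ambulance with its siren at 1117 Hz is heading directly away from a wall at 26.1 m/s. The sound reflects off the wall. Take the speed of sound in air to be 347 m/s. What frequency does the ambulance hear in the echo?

961 Hz

The wall receives the sound from a moving source: f₁ = f₀ · v/(v + v_e) = 1117 × 347/373.1 ≈ 1039 Hz.
On the return leg the ambulance is a moving observer: f₂ = f₁ · (v − v_e)/v = 1039 × 320.9/347 ≈ 961 Hz.
Equivalently f₂ = f₀ · (v − v_e)/(v + v_e).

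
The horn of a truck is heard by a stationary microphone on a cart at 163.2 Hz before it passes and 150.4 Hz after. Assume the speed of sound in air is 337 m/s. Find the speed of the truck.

13.8 m/s

f₁/f₂ = (v + v_s)/(v − v_s), so v_s = v · (f₁ − f₂)/(f₁ + f₂).
v_s = 337 × (163.2 − 150.4)/(163.2 + 150.4) = 337 × 12.8/313.6 ≈ 13.8 m/s.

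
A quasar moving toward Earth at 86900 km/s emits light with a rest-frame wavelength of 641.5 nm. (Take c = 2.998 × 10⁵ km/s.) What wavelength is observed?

476.0 nm

β = v/c = 86900/299800 = 0.2899.
Relativistic Doppler for wavelength: λ' = λ₀ · √((1 − β)/(1 + β)).
λ' = 641.5 × √(0.7101/1.2899) = 641.5 × 0.74199 ≈ 476.0 nm.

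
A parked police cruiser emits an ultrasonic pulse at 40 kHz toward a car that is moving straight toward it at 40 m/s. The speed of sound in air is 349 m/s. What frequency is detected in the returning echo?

50.4 kHz

The car first receives the wave as a moving observer: f₁ = f₀ · (v + u)/v = 40 × (349 + 40)/349 ≈ 44.6 kHz.
The reflection then acts as a moving source: f₂ = f₁ · v/(v − u) ≈ 50.4 kHz.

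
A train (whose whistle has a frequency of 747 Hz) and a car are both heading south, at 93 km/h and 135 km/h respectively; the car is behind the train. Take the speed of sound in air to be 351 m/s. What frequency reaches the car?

93 km/h = 25.83 m/s; 135 km/h = 37.5 m/s.
The car is behind, so the train is moving away from it while the car is moving toward the train.
General Doppler shift: f' = f · (v + v_o)/(v + v_s).
f' = 747 × (351 + 37.5)/(351 + 25.83) = 747 × 388.5/376.83 ≈ 770 Hz.

770 Hz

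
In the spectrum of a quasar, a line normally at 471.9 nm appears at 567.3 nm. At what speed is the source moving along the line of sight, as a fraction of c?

0.182c

λ'/λ₀ = 1.2022 > 1 (redshift), so the source is receding.
λ'/λ₀ = √((1 + β)/(1 − β)) for a receding source ⇒ β = (r² − 1)/(r² + 1) with r = λ'/λ₀.
β = (1.4452 − 1)/(1.4452 + 1) ≈ 0.182.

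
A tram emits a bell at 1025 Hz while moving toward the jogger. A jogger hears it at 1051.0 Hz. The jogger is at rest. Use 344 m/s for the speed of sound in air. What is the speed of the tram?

8.5 m/s

f' = f · v/(v − v_s) ⇒ v_s = v · |1 − f/f'|.
v_s = 344 × |1 − 1025/1051.0| = 344 × 0.02474 ≈ 8.5 m/s.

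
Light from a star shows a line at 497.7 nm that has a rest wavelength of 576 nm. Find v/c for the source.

λ'/λ₀ = 0.8641 < 1 (blueshift), so the source is approaching.
λ'/λ₀ = √((1 − β)/(1 + β)) for an approaching source ⇒ β = (1 − r²)/(1 + r²) with r = λ'/λ₀.
β = (1 − 0.7466)/(1 + 0.7466) ≈ 0.145.

0.145c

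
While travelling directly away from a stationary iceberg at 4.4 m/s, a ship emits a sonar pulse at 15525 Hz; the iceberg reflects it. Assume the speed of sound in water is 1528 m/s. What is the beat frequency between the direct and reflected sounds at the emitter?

89 Hz

The iceberg receives the sound from a moving source: f₁ = f₀ · v/(v + v_e) = 15525 × 1528/1532.4 ≈ 15480.4 Hz.
On the return leg the ship is a moving observer: f₂ = f₁ · (v − v_e)/v = 15480.4 × 1523.6/1528 ≈ 15435.8 Hz.
Beat against the emitted tone: |f₂ − f₀| = 2v_e·f₀/(v + v_e) = 2 × 4.4 × 15525/1532.4 ≈ 89 Hz.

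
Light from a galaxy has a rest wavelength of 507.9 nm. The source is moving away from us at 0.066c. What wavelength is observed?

542.6 nm

Relativistic Doppler for wavelength: λ' = λ₀ · √((1 + β)/(1 − β)).
λ' = 507.9 × √(1.0660/0.9340) = 507.9 × 1.06833 ≈ 542.6 nm.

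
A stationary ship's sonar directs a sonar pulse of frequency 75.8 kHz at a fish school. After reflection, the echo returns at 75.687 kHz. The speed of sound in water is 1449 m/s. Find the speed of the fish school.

1.08 m/s

Double Doppler shift off a moving reflector: f₂ = f₀ · (v + u)/(v − u) (u > 0 toward emitter).
Rearranging, u = v · (f₂ − f₀)/(f₂ + f₀) = 1449 × -0.113/151.487 ≈ -1.08 m/s.
So the fish school is moving at 1.08 m/s away from the emitter.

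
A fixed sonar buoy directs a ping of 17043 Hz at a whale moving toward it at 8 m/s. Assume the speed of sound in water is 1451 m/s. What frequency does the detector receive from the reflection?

17232 Hz

At the whale (a moving observer), f₁ = f₀ · (v + u)/v = 17043 × 1459/1451 ≈ 17137 Hz.
On reflection it acts as a source moving toward the stationary detector: f₂ = f₁ · v/(v − u) = 17137 × 1451/1443 ≈ 17232 Hz.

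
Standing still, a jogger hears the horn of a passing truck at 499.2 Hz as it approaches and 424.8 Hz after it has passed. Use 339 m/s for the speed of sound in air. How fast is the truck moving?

f₁/f₂ = (v + v_s)/(v − v_s), so v_s = v · (f₁ − f₂)/(f₁ + f₂).
v_s = 339 × (499.2 − 424.8)/(499.2 + 424.8) = 339 × 74.4/924.0 ≈ 27 m/s.

27 m/s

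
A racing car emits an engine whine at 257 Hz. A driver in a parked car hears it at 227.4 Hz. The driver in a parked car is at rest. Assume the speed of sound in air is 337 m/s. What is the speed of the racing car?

44 m/s

f' < f, so the racing car is receding.
f' = f · v/(v + v_s) ⇒ v_s = v · |1 − f/f'|.
v_s = 337 × |1 − 257/227.4| = 337 × 0.1302 ≈ 44 m/s.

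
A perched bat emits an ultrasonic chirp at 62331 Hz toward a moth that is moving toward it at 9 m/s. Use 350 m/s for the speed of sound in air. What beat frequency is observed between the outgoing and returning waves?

The moth first receives the wave as a moving observer: f₁ = f₀ · (v + u)/v = 62331 × (350 + 9)/350 ≈ 63934 Hz.
The reflection then acts as a moving source: f₂ = f₁ · v/(v − u) ≈ 65621 Hz.
Beat frequency: |f₂ − f₀| = 2u·f₀/(v − u) = 2 × 9 × 62331/341 ≈ 3290 Hz.

3290 Hz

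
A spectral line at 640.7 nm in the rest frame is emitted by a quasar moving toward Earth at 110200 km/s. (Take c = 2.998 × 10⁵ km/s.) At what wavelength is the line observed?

β = v/c = 110200/299800 = 0.3676.
Relativistic Doppler for wavelength: λ' = λ₀ · √((1 − β)/(1 + β)).
λ' = 640.7 × √(0.6324/1.3676) = 640.7 × 0.68003 ≈ 435.7 nm.

435.7 nm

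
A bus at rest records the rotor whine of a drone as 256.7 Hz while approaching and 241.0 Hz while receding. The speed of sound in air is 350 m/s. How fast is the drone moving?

11.0 m/s

f₁/f₂ = (v + v_s)/(v − v_s), so v_s = v · (f₁ − f₂)/(f₁ + f₂).
v_s = 350 × (256.7 − 241.0)/(256.7 + 241.0) = 350 × 15.7/497.7 ≈ 11.0 m/s.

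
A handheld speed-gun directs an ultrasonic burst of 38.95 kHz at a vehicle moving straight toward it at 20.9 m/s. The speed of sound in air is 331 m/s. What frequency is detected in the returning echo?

The vehicle first receives the wave as a moving observer: f₁ = f₀ · (v + u)/v = 38.95 × (331 + 20.9)/331 ≈ 41.4 kHz.
The reflection then acts as a moving source: f₂ = f₁ · v/(v − u) ≈ 44.2 kHz.
Equivalently f₂ = f₀ · (v + u)/(v − u).

44.2 kHz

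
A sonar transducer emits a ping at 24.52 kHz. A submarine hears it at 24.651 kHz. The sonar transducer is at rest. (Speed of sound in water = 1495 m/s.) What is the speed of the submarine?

f' > f, so the submarine is approaching.
f' = f · (v + v_o)/v ⇒ v_o = v · |f'/f − 1|.
v_o = 1495 × |24.651/24.52 − 1| = 1495 × 0.005343 ≈ 8.0 m/s.

8.0 m/s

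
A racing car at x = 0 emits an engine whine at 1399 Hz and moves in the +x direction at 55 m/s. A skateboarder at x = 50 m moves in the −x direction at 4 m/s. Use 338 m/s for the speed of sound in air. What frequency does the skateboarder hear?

The observer lies on the +x side, so the source is heading toward the observer and the observer is heading toward the source.
With source approaching and observer approaching, f' = f · (v + v_o)/(v − v_s).
f' = 1399 × (338 + 4)/(338 − 55) = 1399 × 342/283 ≈ 1691 Hz.

1691 Hz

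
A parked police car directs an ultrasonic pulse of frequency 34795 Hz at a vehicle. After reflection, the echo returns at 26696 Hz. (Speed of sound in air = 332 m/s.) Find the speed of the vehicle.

Double Doppler shift off a moving reflector: f₂ = f₀ · (v + u)/(v − u) (u > 0 toward emitter).
Rearranging, u = v · (f₂ − f₀)/(f₂ + f₀) = 332 × -8099/61491 ≈ -44 m/s.
So the vehicle is moving at 44 m/s away from the emitter.

44 m/s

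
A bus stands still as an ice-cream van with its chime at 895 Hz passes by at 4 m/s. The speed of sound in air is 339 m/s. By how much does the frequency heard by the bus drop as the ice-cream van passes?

Approaching: f₁ = f · v/(v − v_s) = 895 × 339/335 ≈ 905.7 Hz.
Receding: f₂ = f · v/(v + v_s) = 895 × 339/343 ≈ 884.6 Hz.
Drop: f₁ − f₂ = 2f·v·v_s/(v² − v_s²) = 2 × 895 × 339 × 4/(339² − 4²) ≈ 21.1 Hz.

21.1 Hz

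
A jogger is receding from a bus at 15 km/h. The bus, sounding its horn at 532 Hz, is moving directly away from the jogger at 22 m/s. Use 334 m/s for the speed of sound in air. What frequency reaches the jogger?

15 km/h = 4.167 m/s.
Both move, so f' = f · (v − v_o)/(v + v_s).
f' = 532 × (334 − 4.167)/(334 + 22) = 532 × 329.83/356 ≈ 493 Hz.

493 Hz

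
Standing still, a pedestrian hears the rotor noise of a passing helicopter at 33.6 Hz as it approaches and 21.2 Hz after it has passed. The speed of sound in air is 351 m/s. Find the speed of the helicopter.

79 m/s

f₁/f₂ = (v + v_s)/(v − v_s), so v_s = v · (f₁ − f₂)/(f₁ + f₂).
v_s = 351 × (33.6 − 21.2)/(33.6 + 21.2) = 351 × 12.4/54.8 ≈ 79 m/s.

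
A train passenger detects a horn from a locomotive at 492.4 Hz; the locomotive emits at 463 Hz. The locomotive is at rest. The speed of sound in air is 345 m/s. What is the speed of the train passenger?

21.9 m/s

f' > f, so the train passenger is approaching.
f' = f · (v + v_o)/v ⇒ v_o = v · |f'/f − 1|.
v_o = 345 × |492.4/463 − 1| = 345 × 0.0635 ≈ 21.9 m/s.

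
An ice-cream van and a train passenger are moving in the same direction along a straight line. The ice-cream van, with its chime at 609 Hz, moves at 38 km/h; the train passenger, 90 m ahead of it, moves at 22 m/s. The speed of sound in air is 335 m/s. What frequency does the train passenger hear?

38 km/h = 10.56 m/s.
The train passenger is ahead, so the ice-cream van is moving toward it while the train passenger is moving away from the ice-cream van.
Both move, so f' = f · (v − v_o)/(v − v_s).
f' = 609 × (335 − 22)/(335 − 10.56) = 609 × 313/324.44 ≈ 588 Hz.

588 Hz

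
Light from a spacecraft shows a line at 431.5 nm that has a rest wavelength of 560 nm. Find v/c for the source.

λ'/λ₀ = 0.7705 < 1 (blueshift), so the source is approaching.
λ'/λ₀ = √((1 − β)/(1 + β)) for an approaching source ⇒ β = (1 − r²)/(1 + r²) with r = λ'/λ₀.
β = (1 − 0.5937)/(1 + 0.5937) ≈ 0.255.

0.255c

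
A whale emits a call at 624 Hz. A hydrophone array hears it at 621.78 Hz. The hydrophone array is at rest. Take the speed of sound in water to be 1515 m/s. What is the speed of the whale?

5.4 m/s

f' < f, so the whale is receding.
f' = f · v/(v + v_s) ⇒ v_s = v · |1 − f/f'|.
v_s = 1515 × |1 − 624/621.78| = 1515 × 0.00357 ≈ 5.4 m/s.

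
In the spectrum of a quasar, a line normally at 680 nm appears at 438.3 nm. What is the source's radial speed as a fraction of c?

0.413

λ'/λ₀ = 0.6446 < 1 (blueshift), so the source is approaching.
λ'/λ₀ = √((1 − β)/(1 + β)) for an approaching source ⇒ β = (1 − r²)/(1 + r²) with r = λ'/λ₀.
β = (1 − 0.4155)/(1 + 0.4155) ≈ 0.413.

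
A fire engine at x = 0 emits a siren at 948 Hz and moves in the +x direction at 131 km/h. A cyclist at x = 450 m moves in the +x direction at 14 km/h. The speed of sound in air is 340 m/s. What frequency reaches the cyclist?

1049 Hz

131 km/h = 36.39 m/s; 14 km/h = 3.889 m/s.
The observer lies on the +x side, so the source is heading toward the observer and the observer is heading away from the source.
General Doppler shift: f' = f · (v − v_o)/(v − v_s).
f' = 948 × (340 − 3.889)/(340 − 36.39) = 948 × 336.11/303.61 ≈ 1049 Hz.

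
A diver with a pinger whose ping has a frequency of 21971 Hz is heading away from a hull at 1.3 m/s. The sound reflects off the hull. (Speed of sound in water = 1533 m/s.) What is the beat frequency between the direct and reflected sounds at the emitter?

The hull receives the sound from a moving source: f₁ = f₀ · v/(v + v_e) = 21971 × 1533/1534.3 ≈ 21952.4 Hz.
On the return leg the diver with a pinger is a moving observer: f₂ = f₁ · (v − v_e)/v = 21952.4 × 1531.7/1533 ≈ 21933.8 Hz.
Beat against the emitted tone: |f₂ − f₀| = 2v_e·f₀/(v + v_e) = 2 × 1.3 × 21971/1534.3 ≈ 37.2 Hz.

37.2 Hz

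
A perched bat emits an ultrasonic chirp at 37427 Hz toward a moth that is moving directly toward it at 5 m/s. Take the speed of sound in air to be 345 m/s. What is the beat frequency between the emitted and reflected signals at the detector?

At the moth (a moving observer), f₁ = f₀ · (v + u)/v = 37427 × 350/345 ≈ 37969 Hz.
On reflection it acts as a source moving toward the stationary detector: f₂ = f₁ · v/(v − u) = 37969 × 345/340 ≈ 38528 Hz.
Equivalently f₂ = f₀ · (v + u)/(v − u).
Beat frequency: |f₂ − f₀| = 2u·f₀/(v − u) = 2 × 5 × 37427/340 ≈ 1101 Hz.

1101 Hz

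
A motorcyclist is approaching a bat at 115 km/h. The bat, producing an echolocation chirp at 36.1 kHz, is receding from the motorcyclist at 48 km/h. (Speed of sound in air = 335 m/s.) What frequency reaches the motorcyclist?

48 km/h = 13.33 m/s; 115 km/h = 31.94 m/s.
With source receding and observer approaching, f' = f · (v + v_o)/(v + v_s).
f' = 36.1 × (335 + 31.94)/(335 + 13.33) = 36.1 × 366.94/348.33 ≈ 38.0 kHz.

38.0 kHz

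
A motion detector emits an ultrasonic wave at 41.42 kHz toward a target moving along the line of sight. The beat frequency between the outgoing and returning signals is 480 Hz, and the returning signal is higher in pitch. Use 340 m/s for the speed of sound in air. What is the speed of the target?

1.96 m/s

Double Doppler shift off a moving reflector: f₂ = f₀ · (v + u)/(v − u) (u > 0 toward emitter).
Returning signal is higher, so f₂ = f₀ + Δf = 41420 + 480 = 41900 Hz.
Rearranging, u = v · (f₂ − f₀)/(f₂ + f₀) = 340 × 480/83320 ≈ 1.96 m/s.
So the target is moving at 1.96 m/s toward the emitter.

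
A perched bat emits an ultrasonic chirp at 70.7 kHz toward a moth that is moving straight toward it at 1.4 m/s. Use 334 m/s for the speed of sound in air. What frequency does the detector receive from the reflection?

71.3 kHz

At the moth (a moving observer), f₁ = f₀ · (v + u)/v = 70.7 × 335.4/334 ≈ 71.0 kHz.
The reflection then acts as a moving source: f₂ = f₁ · v/(v − u) ≈ 71.3 kHz.
Equivalently f₂ = f₀ · (v + u)/(v − u).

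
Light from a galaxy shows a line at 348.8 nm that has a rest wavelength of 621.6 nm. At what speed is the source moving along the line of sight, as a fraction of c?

λ'/λ₀ = 0.5611 < 1 (blueshift), so the source is approaching.
λ'/λ₀ = √((1 − β)/(1 + β)) for an approaching source ⇒ β = (1 − r²)/(1 + r²) with r = λ'/λ₀.
β = (1 − 0.3149)/(1 + 0.3149) ≈ 0.521.

0.521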